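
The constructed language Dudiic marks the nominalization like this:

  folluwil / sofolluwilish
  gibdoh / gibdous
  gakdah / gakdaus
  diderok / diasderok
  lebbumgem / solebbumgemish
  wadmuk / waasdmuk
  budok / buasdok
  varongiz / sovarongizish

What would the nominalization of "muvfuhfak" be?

muasvfuhfak

diderok and gibdoh both have last vowel 'o' yet inflect differently (diasderok, gibdous), so the last vowel is not what conditions the rule; the final letter is.
"muvfuhfak" ends in -k. The stems ending in -k (wadmuk → waasdmuk, diderok → diasderok, budok → buasdok) insert -as- after the first vowel.
So muvfuhfak → muasvfuhfak.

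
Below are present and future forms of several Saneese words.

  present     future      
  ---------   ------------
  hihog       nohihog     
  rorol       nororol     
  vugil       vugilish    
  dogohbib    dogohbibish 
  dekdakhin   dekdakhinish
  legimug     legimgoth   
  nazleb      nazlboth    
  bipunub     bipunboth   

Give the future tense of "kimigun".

rorol and vugil both end in -l yet inflect differently (nororol, vugilish), so the final letter is not what conditions the rule; the last vowel is.
"kimigun" has last vowel 'u'. The stems whose last vowel is 'u' (legimug → legimgoth, bipunub → bipunboth) delete the last vowel and add -oth.
So kimigun → kimignoth.

kimignoth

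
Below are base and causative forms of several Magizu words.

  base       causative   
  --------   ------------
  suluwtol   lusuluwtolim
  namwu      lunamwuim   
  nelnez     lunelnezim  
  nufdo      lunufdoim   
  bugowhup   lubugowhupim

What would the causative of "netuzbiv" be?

lunetuzbivim

Every pair shown (suluwtol → lusuluwtolim, namwu → lunamwuim, nelnez → lunelnezim, …) follows the same rule: add lu- … -im around the stem.
So netuzbiv → lunetuzbivim.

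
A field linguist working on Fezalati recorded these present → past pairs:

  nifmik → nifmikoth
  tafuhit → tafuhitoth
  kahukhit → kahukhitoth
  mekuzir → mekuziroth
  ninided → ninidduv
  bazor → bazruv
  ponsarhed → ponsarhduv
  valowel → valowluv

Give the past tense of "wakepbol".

"wakepbol" has last vowel 'o'. The one such stem in the data (bazor → bazruv) deletes the last vowel and adds -uv (as do ninided, ponsarhed), so the same rule applies.
So wakepbol → wakepbluv.

wakepbluv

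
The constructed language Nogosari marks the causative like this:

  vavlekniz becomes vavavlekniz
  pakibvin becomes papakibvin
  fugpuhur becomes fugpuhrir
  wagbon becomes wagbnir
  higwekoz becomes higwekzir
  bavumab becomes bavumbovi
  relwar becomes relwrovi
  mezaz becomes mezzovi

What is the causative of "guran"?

pakibvin and wagbon both end in -n yet inflect differently (papakibvin, wagbnir), so the final letter is not what conditions the rule; the last vowel is.
"guran" has last vowel 'a'. The stems whose last vowel is 'a' (bavumab → bavumbovi, relwar → relwrovi, mezaz → mezzovi) delete the last vowel and add -ovi.
The other patterns: stems whose last vowel is 'i' repeat the first consonant+vowel as a prefix; stems whose last vowel is 'o' or 'u' delete the last vowel and add -ir.
So guran → gurnovi.

gurnovi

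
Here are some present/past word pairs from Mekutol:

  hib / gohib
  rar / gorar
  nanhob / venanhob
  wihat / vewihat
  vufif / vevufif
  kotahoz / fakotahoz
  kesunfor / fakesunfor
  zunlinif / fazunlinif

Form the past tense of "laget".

hib and nanhob both end in -b yet inflect differently (gohib, venanhob), so the final letter is not what conditions the rule; the number of vowels is.
"laget" has 2 vowels. The stems with 2 vowels (nanhob → venanhob, wihat → vewihat, vufif → vevufif) add the prefix ve-.
The other patterns: stems with 1 vowel add the prefix go-; stems with 3 vowels add the prefix fa-.
So laget → velaget.

velaget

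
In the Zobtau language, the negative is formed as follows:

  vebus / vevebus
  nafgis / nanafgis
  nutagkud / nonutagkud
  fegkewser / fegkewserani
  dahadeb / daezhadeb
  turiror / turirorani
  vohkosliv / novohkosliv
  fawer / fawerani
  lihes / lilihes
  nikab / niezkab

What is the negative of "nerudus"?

nenerudus

fegkewser and dahadeb both have last vowel 'e' yet inflect differently (fegkewserani, daezhadeb), so the last vowel is not what conditions the rule; the final letter is.
"nerudus" ends in -s. The stems ending in -s (nafgis → nanafgis, lihes → lilihes, vebus → vevebus) repeat the first consonant+vowel as a prefix.
So nerudus → nenerudus.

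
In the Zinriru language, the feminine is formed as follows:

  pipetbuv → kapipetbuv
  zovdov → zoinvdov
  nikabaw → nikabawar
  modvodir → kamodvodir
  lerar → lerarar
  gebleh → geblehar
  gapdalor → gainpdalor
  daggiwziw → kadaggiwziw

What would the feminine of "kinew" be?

lerar and gapdalor both end in -r yet inflect differently (lerarar, gainpdalor), so the final letter is not what conditions the rule; the last vowel is.
"kinew" has last vowel 'e'. The one such stem in the data (gebleh → geblehar) adds -ar, so the same rule applies.
The other patterns: stems whose last vowel is 'o' insert -in- after the first vowel; stems whose last vowel is 'i' or 'u' add the prefix ka-.
So kinew → kinewar.

kinewar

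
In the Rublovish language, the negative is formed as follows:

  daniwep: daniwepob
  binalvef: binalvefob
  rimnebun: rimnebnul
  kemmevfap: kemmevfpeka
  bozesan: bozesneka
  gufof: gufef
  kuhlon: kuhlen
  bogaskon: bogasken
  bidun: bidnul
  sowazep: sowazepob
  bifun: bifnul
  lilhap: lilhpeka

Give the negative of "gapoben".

gapobenob

rimnebun and bogaskon both end in -n yet inflect differently (rimnebnul, bogasken), so the final letter is not what conditions the rule; the last vowel is.
"gapoben" has last vowel 'e'. The stems whose last vowel is 'e' (sowazep → sowazepob, daniwep → daniwepob, binalvef → binalvefob) add -ob.
The other patterns: stems whose last vowel is 'u' delete the last vowel and add -ul; stems whose last vowel is 'o' change the last vowel to 'e'; stems whose last vowel is 'a' delete the last vowel and add -eka.
So gapoben → gapobenob.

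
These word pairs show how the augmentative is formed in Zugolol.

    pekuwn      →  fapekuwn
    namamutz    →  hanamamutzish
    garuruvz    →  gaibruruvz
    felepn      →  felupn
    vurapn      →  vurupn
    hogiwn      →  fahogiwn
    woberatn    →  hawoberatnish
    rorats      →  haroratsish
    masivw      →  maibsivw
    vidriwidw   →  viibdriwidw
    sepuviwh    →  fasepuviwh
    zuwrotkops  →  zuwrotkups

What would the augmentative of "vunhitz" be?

"vunhitz" has second-to-last letter 't'. The stems whose second-to-last letter is 't' (rorats → haroratsish, namamutz → hanamamutzish, woberatn → hawoberatnish) add ha- … -ish around the stem.
So vunhitz → havunhitzish.

havunhitzish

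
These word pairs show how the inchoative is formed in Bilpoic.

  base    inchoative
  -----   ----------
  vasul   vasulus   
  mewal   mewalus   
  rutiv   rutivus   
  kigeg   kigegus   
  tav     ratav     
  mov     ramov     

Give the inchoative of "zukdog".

zukdogus

mov and rutiv both end in -v yet inflect differently (ramov, rutivus), so the final letter is not what conditions the rule; the number of vowels is.
"zukdog" has 2 vowels. The stems with 2 vowels (kigeg → kigegus, vasul → vasulus, rutiv → rutivus) add -us.
The other pattern: stems with 1 vowel add the prefix ra-.
So zukdog → zukdogus.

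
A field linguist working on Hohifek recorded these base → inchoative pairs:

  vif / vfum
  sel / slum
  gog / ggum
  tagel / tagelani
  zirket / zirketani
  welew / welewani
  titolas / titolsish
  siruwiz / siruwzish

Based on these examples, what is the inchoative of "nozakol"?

sel and tagel both end in -l yet inflect differently (slum, tagelani), so the final letter is not what conditions the rule; the number of vowels is.
"nozakol" has 3 vowels. The stems with 3 vowels (titolas → titolsish, siruwiz → siruwzish) delete the last vowel and add -ish.
The other patterns: stems with 1 vowel delete the last vowel and add -um; stems with 2 vowels add -ani.
So nozakol → nozaklish.

nozaklish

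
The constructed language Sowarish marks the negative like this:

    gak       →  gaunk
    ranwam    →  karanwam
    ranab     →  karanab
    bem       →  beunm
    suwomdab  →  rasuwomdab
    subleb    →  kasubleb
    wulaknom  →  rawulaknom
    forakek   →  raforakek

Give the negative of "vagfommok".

"vagfommok" has 3 vowels. The stems with 3 vowels (forakek → raforakek, wulaknom → rawulaknom, suwomdab → rasuwomdab) add the prefix ra-.
So vagfommok → ravagfommok.

ravagfommok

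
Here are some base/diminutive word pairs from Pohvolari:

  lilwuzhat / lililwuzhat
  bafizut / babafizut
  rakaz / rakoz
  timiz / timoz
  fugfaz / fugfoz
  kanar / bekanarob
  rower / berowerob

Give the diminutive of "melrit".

lilwuzhat and rakaz both have last vowel 'a' yet inflect differently (lililwuzhat, rakoz), so the last vowel is not what conditions the rule; the final letter is.
"melrit" ends in -t. The stems ending in -t (lilwuzhat → lililwuzhat, bafizut → babafizut) repeat the first consonant+vowel as a prefix.
So melrit → memelrit.

memelrit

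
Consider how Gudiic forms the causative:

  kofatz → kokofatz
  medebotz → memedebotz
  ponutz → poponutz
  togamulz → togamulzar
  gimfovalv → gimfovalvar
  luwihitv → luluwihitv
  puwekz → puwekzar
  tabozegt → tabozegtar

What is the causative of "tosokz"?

"tosokz" has second-to-last letter 'k'. The one such stem in the data (puwekz → puwekzar) adds -ar, so the same rule applies.
The other pattern: stems whose second-to-last letter is 't' repeat the first consonant+vowel as a prefix.
So tosokz → tosokzar.

tosokzar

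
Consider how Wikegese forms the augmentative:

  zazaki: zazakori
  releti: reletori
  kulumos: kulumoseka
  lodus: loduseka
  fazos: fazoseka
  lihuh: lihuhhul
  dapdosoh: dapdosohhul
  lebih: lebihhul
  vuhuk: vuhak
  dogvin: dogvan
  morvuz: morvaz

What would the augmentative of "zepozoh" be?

zepozohhul

lodus and lihuh both have last vowel 'u' yet inflect differently (loduseka, lihuhhul), so the last vowel is not what conditions the rule; the final letter is.
"zepozoh" ends in -h. The stems ending in -h (lihuh → lihuhhul, dapdosoh → dapdosohhul, lebih → lebihhul) double the final consonant and add -ul.
The other patterns: stems ending in -i drop the final letter and add -ori; stems ending in -s add -eka; stems ending in -k, -n or -z change the last vowel to 'a'.
So zepozoh → zepozohhul.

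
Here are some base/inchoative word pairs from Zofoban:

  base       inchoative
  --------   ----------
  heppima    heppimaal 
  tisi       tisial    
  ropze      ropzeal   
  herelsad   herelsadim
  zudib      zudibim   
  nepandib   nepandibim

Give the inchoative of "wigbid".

"wigbid" ends in a consonant. The stems ending in a consonant (herelsad → herelsadim, zudib → zudibim, nepandib → nepandibim) add -im.
So wigbid → wigbidim.

wigbidim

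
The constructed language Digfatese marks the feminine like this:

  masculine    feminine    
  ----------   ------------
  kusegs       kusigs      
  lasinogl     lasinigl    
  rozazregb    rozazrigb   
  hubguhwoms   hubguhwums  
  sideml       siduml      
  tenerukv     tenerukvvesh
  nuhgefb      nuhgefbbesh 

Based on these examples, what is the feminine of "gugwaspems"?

gugwaspums

kusegs and hubguhwoms both end in -s yet inflect differently (kusigs, hubguhwums), so the final letter is not what conditions the rule; the second-to-last letter is.
"gugwaspems" has second-to-last letter 'm'. The stems whose second-to-last letter is 'm' (hubguhwoms → hubguhwums, sideml → siduml) change the last vowel to 'u'.
The other patterns: stems whose second-to-last letter is 'g' change the last vowel to 'i'; stems whose second-to-last letter is 'f' or 'k' double the final consonant and add -esh.
So gugwaspems → gugwaspums.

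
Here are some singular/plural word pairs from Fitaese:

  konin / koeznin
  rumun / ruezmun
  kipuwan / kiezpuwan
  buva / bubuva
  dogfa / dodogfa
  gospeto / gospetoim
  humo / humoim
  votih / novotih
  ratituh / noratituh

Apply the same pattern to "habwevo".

kipuwan and buva both have last vowel 'a' yet inflect differently (kiezpuwan, bubuva), so the last vowel is not what conditions the rule; the final letter is.
"habwevo" ends in -o. The stems ending in -o (gospeto → gospetoim, humo → humoim) add -im.
So habwevo → habwevoim.

habwevoim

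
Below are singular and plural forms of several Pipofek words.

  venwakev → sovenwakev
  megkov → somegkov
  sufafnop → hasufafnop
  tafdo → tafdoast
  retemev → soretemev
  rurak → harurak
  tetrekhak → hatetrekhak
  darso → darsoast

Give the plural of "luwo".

luwoast

tafdo and megkov both have last vowel 'o' yet inflect differently (tafdoast, somegkov), so the last vowel is not what conditions the rule; the final letter is.
"luwo" ends in -o. The stems ending in -o (tafdo → tafdoast, darso → darsoast) add -ast.
The other patterns: stems ending in -v add the prefix so-; stems ending in -k or -p add the prefix ha-.
So luwo → luwoast.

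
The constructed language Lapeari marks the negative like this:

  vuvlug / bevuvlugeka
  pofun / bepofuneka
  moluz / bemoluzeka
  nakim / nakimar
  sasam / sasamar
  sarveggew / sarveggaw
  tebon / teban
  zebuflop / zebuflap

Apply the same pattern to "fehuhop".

pofun and tebon both end in -n yet inflect differently (bepofuneka, teban), so the final letter is not what conditions the rule; the last vowel is.
"fehuhop" has last vowel 'o'. The stems whose last vowel is 'o' (tebon → teban, zebuflop → zebuflap) change the last vowel to 'a'.
The other patterns: stems whose last vowel is 'u' add be- … -eka around the stem; stems whose last vowel is 'a' or 'i' add -ar.
So fehuhop → fehuhap.

fehuhap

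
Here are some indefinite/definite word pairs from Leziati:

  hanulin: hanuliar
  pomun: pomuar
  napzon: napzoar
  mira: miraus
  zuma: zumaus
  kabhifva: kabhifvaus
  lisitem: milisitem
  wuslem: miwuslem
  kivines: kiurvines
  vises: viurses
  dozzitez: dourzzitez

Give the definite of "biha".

bihaus

lisitem and kivines both have last vowel 'e' yet inflect differently (milisitem, kiurvines), so the last vowel is not what conditions the rule; the final letter is.
"biha" ends in -a. The stems ending in -a (mira → miraus, zuma → zumaus, kabhifva → kabhifvaus) add -us.
The other patterns: stems ending in -n drop the final letter and add -ar; stems ending in -m add the prefix mi-; stems ending in -s or -z insert -ur- after the first vowel.
So biha → bihaus.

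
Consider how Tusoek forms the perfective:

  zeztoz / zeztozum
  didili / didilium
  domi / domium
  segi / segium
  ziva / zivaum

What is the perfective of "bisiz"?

bisizum

Every pair shown (zeztoz → zeztozum, didili → didilium, domi → domium, …) follows the same rule: add -um.
So bisiz → bisizum.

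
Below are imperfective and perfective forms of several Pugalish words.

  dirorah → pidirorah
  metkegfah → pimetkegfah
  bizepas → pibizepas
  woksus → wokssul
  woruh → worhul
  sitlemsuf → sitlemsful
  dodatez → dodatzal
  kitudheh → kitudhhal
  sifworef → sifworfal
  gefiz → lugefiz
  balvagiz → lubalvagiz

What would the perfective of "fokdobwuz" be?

fokdobwzul

bizepas and woksus both end in -s yet inflect differently (pibizepas, wokssul), so the final letter is not what conditions the rule; the last vowel is.
"fokdobwuz" has last vowel 'u'. The stems whose last vowel is 'u' (woksus → wokssul, woruh → worhul, sitlemsuf → sitlemsful) delete the last vowel and add -ul.
So fokdobwuz → fokdobwzul.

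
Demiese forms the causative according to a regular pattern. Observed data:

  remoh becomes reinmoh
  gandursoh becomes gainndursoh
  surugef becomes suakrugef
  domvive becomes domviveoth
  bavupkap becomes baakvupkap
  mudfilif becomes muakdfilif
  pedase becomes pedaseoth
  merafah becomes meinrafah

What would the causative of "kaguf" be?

kaakguf

merafah and bavupkap both have last vowel 'a' yet inflect differently (meinrafah, baakvupkap), so the last vowel is not what conditions the rule; the final letter is.
"kaguf" ends in -f. The stems ending in -f (mudfilif → muakdfilif, surugef → suakrugef) insert -ak- after the first vowel.
The other patterns: stems ending in -h insert -in- after the first vowel; stems ending in -e add -oth.
So kaguf → kaakguf.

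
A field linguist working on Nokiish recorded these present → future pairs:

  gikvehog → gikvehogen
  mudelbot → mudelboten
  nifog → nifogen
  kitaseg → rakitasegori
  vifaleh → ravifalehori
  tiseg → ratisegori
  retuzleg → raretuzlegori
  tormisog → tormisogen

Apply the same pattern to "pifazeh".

tiseg and gikvehog both end in -g yet inflect differently (ratisegori, gikvehogen), so the final letter is not what conditions the rule; the last vowel is.
"pifazeh" has last vowel 'e'. The stems whose last vowel is 'e' (tiseg → ratisegori, retuzleg → raretuzlegori, vifaleh → ravifalehori) add ra- … -ori around the stem.
The other pattern: stems whose last vowel is 'o' add -en.
So pifazeh → rapifazehori.

rapifazehori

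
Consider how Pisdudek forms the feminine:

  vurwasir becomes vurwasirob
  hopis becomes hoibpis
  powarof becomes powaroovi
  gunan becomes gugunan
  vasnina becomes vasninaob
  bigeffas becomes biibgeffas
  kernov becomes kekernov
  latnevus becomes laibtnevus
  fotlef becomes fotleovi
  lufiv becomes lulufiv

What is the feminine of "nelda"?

neldaob

bigeffas and vasnina both have last vowel 'a' yet inflect differently (biibgeffas, vasninaob), so the last vowel is not what conditions the rule; the final letter is.
"nelda" ends in -a. The one such stem in the data (vasnina → vasninaob) adds -ob, so the same rule applies.
The other patterns: stems ending in -s insert -ib- after the first vowel; stems ending in -f drop the final letter and add -ovi; stems ending in -n or -v repeat the first consonant+vowel as a prefix.
So nelda → neldaob.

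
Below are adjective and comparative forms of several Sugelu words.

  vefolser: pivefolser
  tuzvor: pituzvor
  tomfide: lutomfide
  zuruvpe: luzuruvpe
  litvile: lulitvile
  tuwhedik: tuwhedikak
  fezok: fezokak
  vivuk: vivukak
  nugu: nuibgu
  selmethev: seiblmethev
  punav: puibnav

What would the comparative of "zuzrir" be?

pizuzrir

vefolser and tomfide both have last vowel 'e' yet inflect differently (pivefolser, lutomfide), so the last vowel is not what conditions the rule; the final letter is.
"zuzrir" ends in -r. The stems ending in -r (vefolser → pivefolser, tuzvor → pituzvor) add the prefix pi-.
The other patterns: stems ending in -e add the prefix lu-; stems ending in -k add -ak; stems ending in -u or -v insert -ib- after the first vowel.
So zuzrir → pizuzrir.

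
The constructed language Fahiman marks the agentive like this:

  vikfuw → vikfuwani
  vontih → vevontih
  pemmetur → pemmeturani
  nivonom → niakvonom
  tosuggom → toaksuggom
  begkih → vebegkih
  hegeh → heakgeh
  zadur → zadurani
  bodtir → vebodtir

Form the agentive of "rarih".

"rarih" has last vowel 'i'. The stems whose last vowel is 'i' (vontih → vevontih, begkih → vebegkih, bodtir → vebodtir) add the prefix ve-.
The other patterns: stems whose last vowel is 'u' add -ani; stems whose last vowel is 'e' or 'o' insert -ak- after the first vowel.
So rarih → verarih.

verarih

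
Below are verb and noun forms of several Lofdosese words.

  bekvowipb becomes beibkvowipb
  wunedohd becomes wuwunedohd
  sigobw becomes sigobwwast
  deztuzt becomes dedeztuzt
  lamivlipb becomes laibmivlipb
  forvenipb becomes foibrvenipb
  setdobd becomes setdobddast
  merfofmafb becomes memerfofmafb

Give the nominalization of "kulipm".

kuiblipm

setdobd and wunedohd both end in -d yet inflect differently (setdobddast, wuwunedohd), so the final letter is not what conditions the rule; the second-to-last letter is.
"kulipm" has second-to-last letter 'p'. The stems whose second-to-last letter is 'p' (bekvowipb → beibkvowipb, lamivlipb → laibmivlipb, forvenipb → foibrvenipb) insert -ib- after the first vowel.
So kulipm → kuiblipm.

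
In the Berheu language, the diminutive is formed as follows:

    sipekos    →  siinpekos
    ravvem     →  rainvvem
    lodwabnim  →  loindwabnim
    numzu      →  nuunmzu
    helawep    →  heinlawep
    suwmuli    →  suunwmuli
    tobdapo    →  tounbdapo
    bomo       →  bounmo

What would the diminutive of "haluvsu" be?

tobdapo and sipekos both have last vowel 'o' yet inflect differently (tounbdapo, siinpekos), so the last vowel is not what conditions the rule; whether the stem ends in a vowel or a consonant is.
"haluvsu" ends in a vowel. The stems ending in a vowel (tobdapo → tounbdapo, bomo → bounmo, suwmuli → suunwmuli) insert -un- after the first vowel.
So haluvsu → haunluvsu.

haunluvsu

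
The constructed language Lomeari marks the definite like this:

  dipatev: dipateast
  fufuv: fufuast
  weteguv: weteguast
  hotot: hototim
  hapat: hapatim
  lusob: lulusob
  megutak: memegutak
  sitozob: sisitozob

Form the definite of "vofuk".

hotot and lusob both have last vowel 'o' yet inflect differently (hototim, lulusob), so the last vowel is not what conditions the rule; the final letter is.
"vofuk" ends in -k. The one such stem in the data (megutak → memegutak) repeats the first consonant+vowel as a prefix (as do lusob, sitozob), so the same rule applies.
The other patterns: stems ending in -v drop the final letter and add -ast; stems ending in -t add -im.
So vofuk → vovofuk.

vovofuk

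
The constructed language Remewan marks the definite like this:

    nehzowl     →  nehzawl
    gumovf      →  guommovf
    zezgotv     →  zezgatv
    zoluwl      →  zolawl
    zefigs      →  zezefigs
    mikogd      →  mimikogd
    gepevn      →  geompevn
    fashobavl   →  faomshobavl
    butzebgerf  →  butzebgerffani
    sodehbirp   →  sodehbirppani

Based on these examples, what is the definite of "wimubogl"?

wiwimubogl

butzebgerf and gumovf both end in -f yet inflect differently (butzebgerffani, guommovf), so the final letter is not what conditions the rule; the second-to-last letter is.
"wimubogl" has second-to-last letter 'g'. The stems whose second-to-last letter is 'g' (mikogd → mimikogd, zefigs → zezefigs) repeat the first consonant+vowel as a prefix.
The other patterns: stems whose second-to-last letter is 'r' double the final consonant and add -ani; stems whose second-to-last letter is 'v' insert -om- after the first vowel; stems whose second-to-last letter is 't' or 'w' change the last vowel to 'a'.
So wimubogl → wiwimubogl.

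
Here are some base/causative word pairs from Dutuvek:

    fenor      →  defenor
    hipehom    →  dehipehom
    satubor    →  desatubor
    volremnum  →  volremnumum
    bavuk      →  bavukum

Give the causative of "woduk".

hipehom and volremnum both end in -m yet inflect differently (dehipehom, volremnumum), so the final letter is not what conditions the rule; the last vowel is.
"woduk" has last vowel 'u'. The stems whose last vowel is 'u' (volremnum → volremnumum, bavuk → bavukum) add -um.
The other pattern: stems whose last vowel is 'o' add the prefix de-.
So woduk → wodukum.

wodukum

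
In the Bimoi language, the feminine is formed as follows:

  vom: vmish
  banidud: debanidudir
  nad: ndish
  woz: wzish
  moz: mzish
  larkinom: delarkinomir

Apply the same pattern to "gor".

grish

larkinom and vom both end in -m yet inflect differently (delarkinomir, vmish), so the final letter is not what conditions the rule; the number of vowels is.
"gor" has 1 vowel. The stems with 1 vowel (woz → wzish, vom → vmish, nad → ndish) delete the last vowel and add -ish.
The other pattern: stems with 3 vowels add de- … -ir around the stem.
So gor → grish.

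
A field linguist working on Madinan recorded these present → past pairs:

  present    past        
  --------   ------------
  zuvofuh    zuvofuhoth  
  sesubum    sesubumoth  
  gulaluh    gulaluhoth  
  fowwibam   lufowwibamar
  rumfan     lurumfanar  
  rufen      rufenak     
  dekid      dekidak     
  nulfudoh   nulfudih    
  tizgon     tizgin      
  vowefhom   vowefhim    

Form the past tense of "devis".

devisak

sesubum and fowwibam both end in -m yet inflect differently (sesubumoth, lufowwibamar), so the final letter is not what conditions the rule; the last vowel is.
"devis" has last vowel 'i'. The one such stem in the data (dekid → dekidak) adds -ak, so the same rule applies.
The other patterns: stems whose last vowel is 'u' add -oth; stems whose last vowel is 'a' add lu- … -ar around the stem; stems whose last vowel is 'o' change the last vowel to 'i'.
So devis → devisak.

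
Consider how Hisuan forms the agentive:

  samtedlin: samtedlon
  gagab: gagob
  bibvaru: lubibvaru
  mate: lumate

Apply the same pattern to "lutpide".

"lutpide" ends in a vowel. The stems ending in a vowel (bibvaru → lubibvaru, mate → lumate) add the prefix lu-.
So lutpide → lulutpide.

lulutpide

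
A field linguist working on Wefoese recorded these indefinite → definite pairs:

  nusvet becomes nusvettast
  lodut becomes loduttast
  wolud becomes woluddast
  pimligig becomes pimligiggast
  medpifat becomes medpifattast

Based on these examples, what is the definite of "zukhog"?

zukhoggast

Every pair shown (nusvet → nusvettast, lodut → loduttast, wolud → woluddast, …) follows the same rule: double the final consonant and add -ast.
So zukhog → zukhoggast.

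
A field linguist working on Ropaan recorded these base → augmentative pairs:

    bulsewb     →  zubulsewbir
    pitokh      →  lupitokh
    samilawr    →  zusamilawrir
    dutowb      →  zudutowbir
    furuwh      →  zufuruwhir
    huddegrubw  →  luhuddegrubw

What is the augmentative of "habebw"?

luhabebw

"habebw" has second-to-last letter 'b'. The one such stem in the data (huddegrubw → luhuddegrubw) adds the prefix lu-, so the same rule applies.
The other pattern: stems whose second-to-last letter is 'w' add zu- … -ir around the stem.
So habebw → luhabebw.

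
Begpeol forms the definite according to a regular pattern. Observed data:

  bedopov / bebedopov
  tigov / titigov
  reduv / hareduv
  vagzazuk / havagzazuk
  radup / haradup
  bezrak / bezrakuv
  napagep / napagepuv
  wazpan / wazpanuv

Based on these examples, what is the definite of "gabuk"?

bedopov and reduv both end in -v yet inflect differently (bebedopov, hareduv), so the final letter is not what conditions the rule; the last vowel is.
"gabuk" has last vowel 'u'. The stems whose last vowel is 'u' (reduv → hareduv, vagzazuk → havagzazuk, radup → haradup) add the prefix ha-.
So gabuk → hagabuk.

hagabuk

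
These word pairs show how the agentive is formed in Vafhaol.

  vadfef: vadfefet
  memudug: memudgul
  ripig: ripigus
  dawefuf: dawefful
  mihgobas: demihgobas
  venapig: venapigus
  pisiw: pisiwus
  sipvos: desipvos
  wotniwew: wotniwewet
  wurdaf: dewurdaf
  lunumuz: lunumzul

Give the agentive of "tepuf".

"tepuf" has last vowel 'u'. The stems whose last vowel is 'u' (dawefuf → dawefful, lunumuz → lunumzul, memudug → memudgul) delete the last vowel and add -ul.
So tepuf → tepful.

tepful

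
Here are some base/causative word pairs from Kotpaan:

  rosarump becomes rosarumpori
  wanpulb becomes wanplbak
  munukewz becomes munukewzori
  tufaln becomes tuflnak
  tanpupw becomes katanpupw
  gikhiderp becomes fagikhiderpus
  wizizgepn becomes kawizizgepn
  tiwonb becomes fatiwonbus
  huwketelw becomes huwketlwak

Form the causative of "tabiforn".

fatabifornus

tanpupw and huwketelw both end in -w yet inflect differently (katanpupw, huwketlwak), so the final letter is not what conditions the rule; the second-to-last letter is.
"tabiforn" has second-to-last letter 'r'. The one such stem in the data (gikhiderp → fagikhiderpus) adds fa- … -us around the stem, so the same rule applies.
So tabiforn → fatabifornus.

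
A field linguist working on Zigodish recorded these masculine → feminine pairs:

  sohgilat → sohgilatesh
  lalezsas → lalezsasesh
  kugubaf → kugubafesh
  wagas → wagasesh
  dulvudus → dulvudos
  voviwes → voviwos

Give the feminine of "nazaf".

lalezsas and dulvudus both end in -s yet inflect differently (lalezsasesh, dulvudos), so the final letter is not what conditions the rule; the last vowel is.
"nazaf" has last vowel 'a'. The stems whose last vowel is 'a' (sohgilat → sohgilatesh, lalezsas → lalezsasesh, kugubaf → kugubafesh) add -esh.
So nazaf → nazafesh.

nazafesh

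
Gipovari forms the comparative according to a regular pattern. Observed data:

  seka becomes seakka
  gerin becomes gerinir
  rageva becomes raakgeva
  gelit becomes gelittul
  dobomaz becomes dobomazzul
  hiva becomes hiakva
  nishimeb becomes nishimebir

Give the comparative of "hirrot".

hiva and dobomaz both have last vowel 'a' yet inflect differently (hiakva, dobomazzul), so the last vowel is not what conditions the rule; the final letter is.
"hirrot" ends in -t. The one such stem in the data (gelit → gelittul) doubles the final consonant and adds -ul (as does dobomaz), so the same rule applies.
The other patterns: stems ending in -a insert -ak- after the first vowel; stems ending in -b or -n add -ir.
So hirrot → hirrottul.

hirrottul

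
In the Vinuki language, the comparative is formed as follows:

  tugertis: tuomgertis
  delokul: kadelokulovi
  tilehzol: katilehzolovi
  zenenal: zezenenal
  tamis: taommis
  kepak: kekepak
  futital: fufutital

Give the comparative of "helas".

hehelas

"helas" has last vowel 'a'. The stems whose last vowel is 'a' (futital → fufutital, zenenal → zezenenal, kepak → kekepak) repeat the first consonant+vowel as a prefix.
The other patterns: stems whose last vowel is 'i' insert -om- after the first vowel; stems whose last vowel is 'o' or 'u' add ka- … -ovi around the stem.
So helas → hehelas.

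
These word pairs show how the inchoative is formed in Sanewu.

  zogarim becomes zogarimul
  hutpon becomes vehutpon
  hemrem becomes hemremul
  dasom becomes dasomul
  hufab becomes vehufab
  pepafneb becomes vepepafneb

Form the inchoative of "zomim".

zomimul

dasom and hutpon both have last vowel 'o' yet inflect differently (dasomul, vehutpon), so the last vowel is not what conditions the rule; the final letter is.
"zomim" ends in -m. The stems ending in -m (zogarim → zogarimul, dasom → dasomul, hemrem → hemremul) add -ul.
The other pattern: stems ending in -b or -n add the prefix ve-.
So zomim → zomimul.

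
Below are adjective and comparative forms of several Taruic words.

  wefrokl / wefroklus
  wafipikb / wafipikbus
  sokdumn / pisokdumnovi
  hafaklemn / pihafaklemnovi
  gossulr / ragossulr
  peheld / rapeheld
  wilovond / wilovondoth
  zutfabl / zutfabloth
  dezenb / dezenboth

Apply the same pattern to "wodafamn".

peheld and wilovond both end in -d yet inflect differently (rapeheld, wilovondoth), so the final letter is not what conditions the rule; the second-to-last letter is.
"wodafamn" has second-to-last letter 'm'. The stems whose second-to-last letter is 'm' (sokdumn → pisokdumnovi, hafaklemn → pihafaklemnovi) add pi- … -ovi around the stem.
The other patterns: stems whose second-to-last letter is 'k' add -us; stems whose second-to-last letter is 'l' add the prefix ra-; stems whose second-to-last letter is 'b' or 'n' add -oth.
So wodafamn → piwodafamnovi.

piwodafamnovi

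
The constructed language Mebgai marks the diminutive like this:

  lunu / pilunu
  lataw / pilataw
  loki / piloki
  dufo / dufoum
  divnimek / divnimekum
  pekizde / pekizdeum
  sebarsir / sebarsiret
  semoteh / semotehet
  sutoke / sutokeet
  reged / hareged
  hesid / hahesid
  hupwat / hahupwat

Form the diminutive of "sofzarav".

sofzaravet

pekizde and sutoke both end in -e yet inflect differently (pekizdeum, sutokeet), so the final letter is not what conditions the rule; the first letter is.
"sofzarav" begins with s-. The stems beginning with s- (sebarsir → sebarsiret, semoteh → semotehet, sutoke → sutokeet) add -et.
So sofzarav → sofzaravet.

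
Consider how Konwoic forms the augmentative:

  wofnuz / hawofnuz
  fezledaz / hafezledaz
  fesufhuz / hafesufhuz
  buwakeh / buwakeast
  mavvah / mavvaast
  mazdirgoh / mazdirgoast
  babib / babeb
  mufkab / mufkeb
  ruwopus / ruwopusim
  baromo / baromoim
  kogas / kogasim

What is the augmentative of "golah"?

golaast

fezledaz and mavvah both have last vowel 'a' yet inflect differently (hafezledaz, mavvaast), so the last vowel is not what conditions the rule; the final letter is.
"golah" ends in -h. The stems ending in -h (buwakeh → buwakeast, mavvah → mavvaast, mazdirgoh → mazdirgoast) drop the final letter and add -ast.
The other patterns: stems ending in -z add the prefix ha-; stems ending in -b change the last vowel to 'e'; stems ending in -o or -s add -im.
So golah → golaast.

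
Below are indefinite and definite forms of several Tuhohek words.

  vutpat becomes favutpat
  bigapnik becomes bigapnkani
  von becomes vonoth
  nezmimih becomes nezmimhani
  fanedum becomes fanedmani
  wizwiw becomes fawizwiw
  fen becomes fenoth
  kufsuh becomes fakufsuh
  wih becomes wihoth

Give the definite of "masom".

"masom" has 2 vowels. The stems with 2 vowels (wizwiw → fawizwiw, kufsuh → fakufsuh, vutpat → favutpat) add the prefix fa-.
The other patterns: stems with 1 vowel add -oth; stems with 3 vowels delete the last vowel and add -ani.
So masom → famasom.

famasom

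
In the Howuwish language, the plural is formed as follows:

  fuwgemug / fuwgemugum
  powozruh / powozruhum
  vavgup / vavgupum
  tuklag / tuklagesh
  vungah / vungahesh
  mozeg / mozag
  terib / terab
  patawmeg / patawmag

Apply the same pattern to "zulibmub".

zulibmubum

fuwgemug and tuklag both end in -g yet inflect differently (fuwgemugum, tuklagesh), so the final letter is not what conditions the rule; the last vowel is.
"zulibmub" has last vowel 'u'. The stems whose last vowel is 'u' (fuwgemug → fuwgemugum, powozruh → powozruhum, vavgup → vavgupum) add -um.
The other patterns: stems whose last vowel is 'a' add -esh; stems whose last vowel is 'e' or 'i' change the last vowel to 'a'.
So zulibmub → zulibmubum.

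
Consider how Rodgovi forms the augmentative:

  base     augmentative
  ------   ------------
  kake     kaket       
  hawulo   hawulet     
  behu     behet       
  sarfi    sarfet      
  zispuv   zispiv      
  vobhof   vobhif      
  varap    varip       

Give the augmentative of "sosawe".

"sosawe" ends in a vowel. The stems ending in a vowel (kake → kaket, hawulo → hawulet, behu → behet) drop the final letter and add -et.
So sosawe → sosawet.

sosawet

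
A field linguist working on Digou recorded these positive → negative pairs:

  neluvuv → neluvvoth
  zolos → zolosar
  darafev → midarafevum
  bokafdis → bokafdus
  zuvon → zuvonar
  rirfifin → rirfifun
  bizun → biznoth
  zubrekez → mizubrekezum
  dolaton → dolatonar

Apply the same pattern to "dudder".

midudderum

"dudder" has last vowel 'e'. The stems whose last vowel is 'e' (zubrekez → mizubrekezum, darafev → midarafevum) add mi- … -um around the stem.
So dudder → midudderum.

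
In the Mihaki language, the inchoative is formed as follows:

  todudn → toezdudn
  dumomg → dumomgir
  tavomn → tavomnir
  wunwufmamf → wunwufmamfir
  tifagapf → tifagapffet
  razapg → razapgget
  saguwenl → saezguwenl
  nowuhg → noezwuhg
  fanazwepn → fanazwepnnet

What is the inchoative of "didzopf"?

didzopffet

razapg and dumomg both end in -g yet inflect differently (razapgget, dumomgir), so the final letter is not what conditions the rule; the second-to-last letter is.
"didzopf" has second-to-last letter 'p'. The stems whose second-to-last letter is 'p' (fanazwepn → fanazwepnnet, razapg → razapgget, tifagapf → tifagapffet) double the final consonant and add -et.
So didzopf → didzopffet.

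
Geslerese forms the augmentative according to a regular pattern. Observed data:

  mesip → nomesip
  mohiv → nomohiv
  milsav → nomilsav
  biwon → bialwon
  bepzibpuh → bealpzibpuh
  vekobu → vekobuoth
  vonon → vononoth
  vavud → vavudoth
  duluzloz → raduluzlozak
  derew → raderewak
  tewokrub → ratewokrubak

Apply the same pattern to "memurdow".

nomemurdow

"memurdow" begins with m-. The stems beginning with m- (mesip → nomesip, mohiv → nomohiv, milsav → nomilsav) add the prefix no-.
So memurdow → nomemurdow.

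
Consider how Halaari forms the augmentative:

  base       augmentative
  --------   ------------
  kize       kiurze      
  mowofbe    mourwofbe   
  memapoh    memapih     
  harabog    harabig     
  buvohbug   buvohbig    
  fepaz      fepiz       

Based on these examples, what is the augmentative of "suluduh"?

suludih

mowofbe and memapoh both begin with m- yet inflect differently (mourwofbe, memapih), so the first letter is not what conditions the rule; whether the stem ends in a vowel or a consonant is.
"suluduh" ends in a consonant. The stems ending in a consonant (memapoh → memapih, harabog → harabig, buvohbug → buvohbig) change the last vowel to 'i'.
So suluduh → suludih.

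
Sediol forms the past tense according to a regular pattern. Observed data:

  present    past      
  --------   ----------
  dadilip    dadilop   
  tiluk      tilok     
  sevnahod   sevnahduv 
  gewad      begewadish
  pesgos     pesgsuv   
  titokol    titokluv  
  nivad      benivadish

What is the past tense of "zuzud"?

nivad and sevnahod both end in -d yet inflect differently (benivadish, sevnahduv), so the final letter is not what conditions the rule; the last vowel is.
"zuzud" has last vowel 'u'. The one such stem in the data (tiluk → tilok) changes the last vowel to 'o' (as does dadilip), so the same rule applies.
So zuzud → zuzod.

zuzod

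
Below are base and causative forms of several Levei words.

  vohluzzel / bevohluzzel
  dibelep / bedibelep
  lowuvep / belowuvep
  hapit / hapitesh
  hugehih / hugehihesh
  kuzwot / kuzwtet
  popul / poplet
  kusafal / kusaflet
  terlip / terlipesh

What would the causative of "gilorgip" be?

dibelep and terlip both end in -p yet inflect differently (bedibelep, terlipesh), so the final letter is not what conditions the rule; the last vowel is.
"gilorgip" has last vowel 'i'. The stems whose last vowel is 'i' (hapit → hapitesh, hugehih → hugehihesh, terlip → terlipesh) add -esh.
So gilorgip → gilorgipesh.

gilorgipesh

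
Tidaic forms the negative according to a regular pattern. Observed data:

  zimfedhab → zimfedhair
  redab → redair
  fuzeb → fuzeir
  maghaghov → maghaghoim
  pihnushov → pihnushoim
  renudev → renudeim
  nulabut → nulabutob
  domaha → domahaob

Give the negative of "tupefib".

fuzeb and renudev both have last vowel 'e' yet inflect differently (fuzeir, renudeim), so the last vowel is not what conditions the rule; the final letter is.
"tupefib" ends in -b. The stems ending in -b (zimfedhab → zimfedhair, redab → redair, fuzeb → fuzeir) drop the final letter and add -ir.
The other patterns: stems ending in -v drop the final letter and add -im; stems ending in -a or -t add -ob.
So tupefib → tupefiir.

tupefiir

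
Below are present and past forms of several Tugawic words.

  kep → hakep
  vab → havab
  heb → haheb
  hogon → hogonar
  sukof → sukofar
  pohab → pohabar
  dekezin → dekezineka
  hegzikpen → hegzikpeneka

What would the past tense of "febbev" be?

febbevar

"febbev" has 2 vowels. The stems with 2 vowels (hogon → hogonar, sukof → sukofar, pohab → pohabar) add -ar.
So febbev → febbevar.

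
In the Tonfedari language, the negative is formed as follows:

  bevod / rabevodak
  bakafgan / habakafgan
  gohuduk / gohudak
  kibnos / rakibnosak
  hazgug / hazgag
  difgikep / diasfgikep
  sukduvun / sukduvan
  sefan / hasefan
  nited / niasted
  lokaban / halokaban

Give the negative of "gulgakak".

hagulgakak

"gulgakak" has last vowel 'a'. The stems whose last vowel is 'a' (lokaban → halokaban, bakafgan → habakafgan, sefan → hasefan) add the prefix ha-.
So gulgakak → hagulgakak.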